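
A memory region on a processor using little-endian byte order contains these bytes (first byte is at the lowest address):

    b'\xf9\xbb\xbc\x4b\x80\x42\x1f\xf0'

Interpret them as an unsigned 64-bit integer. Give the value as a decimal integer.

Little-endian: lowest address holds the least-significant byte.
Reassemble most-significant byte first: F0 1F 42 80 4B BC BB F9 → 0xF01F42804BBCBBF9.
0xF01F42804BBCBBF9 = 17302621412174642169.

17302621412174642169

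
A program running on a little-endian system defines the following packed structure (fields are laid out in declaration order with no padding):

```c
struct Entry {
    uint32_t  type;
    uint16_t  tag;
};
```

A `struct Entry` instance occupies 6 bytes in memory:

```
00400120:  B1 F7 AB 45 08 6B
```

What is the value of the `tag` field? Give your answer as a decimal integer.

27400

`tag` follows `type` (4 bytes), so it starts at byte offset 4 and occupies 2 bytes.
Bytes at offsets 4..5: 08 6B.
In little-endian order the low byte comes first in memory.
Reassemble most-significant byte first: 6B 08 → 0x6B08.
0x6B08 = 27400.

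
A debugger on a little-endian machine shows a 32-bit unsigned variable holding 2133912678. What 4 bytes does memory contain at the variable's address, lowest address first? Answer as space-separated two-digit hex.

66 EC 30 7F

2133912678 in hexadecimal, padded to 32 bits, is 0x7F30EC66.
Split into bytes (most-significant first): 7F 30 EC 66.
Little-endian stores the least-significant byte at the lowest address.
So at ascending addresses the bytes are 66 EC 30 7F.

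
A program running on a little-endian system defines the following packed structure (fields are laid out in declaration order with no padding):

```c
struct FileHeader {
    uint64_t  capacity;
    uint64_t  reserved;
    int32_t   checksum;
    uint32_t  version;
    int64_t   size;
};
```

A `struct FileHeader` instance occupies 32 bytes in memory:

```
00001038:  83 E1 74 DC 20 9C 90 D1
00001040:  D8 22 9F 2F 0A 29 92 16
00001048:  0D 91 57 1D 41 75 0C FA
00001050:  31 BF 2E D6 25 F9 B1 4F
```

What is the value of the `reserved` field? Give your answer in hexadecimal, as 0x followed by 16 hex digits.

0x1692290A2F9F22D8

`reserved` follows `capacity` (8 bytes), so it starts at byte offset 8 and occupies 8 bytes.
Bytes at offsets 8..15: D8 22 9F 2F 0A 29 92 16.
Little-endian: lowest address holds the least-significant byte.
Reassemble most-significant byte first: 16 92 29 0A 2F 9F 22 D8 → 0x1692290A2F9F22D8.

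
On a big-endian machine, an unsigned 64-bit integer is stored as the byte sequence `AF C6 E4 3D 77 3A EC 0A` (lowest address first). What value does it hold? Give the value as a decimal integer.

12666061954670586890

Big-endian: lowest address holds the most-significant byte.
The bytes are already most-significant first: 0xAFC6E43D773AEC0A.
0xAFC6E43D773AEC0A = 12666061954670586890.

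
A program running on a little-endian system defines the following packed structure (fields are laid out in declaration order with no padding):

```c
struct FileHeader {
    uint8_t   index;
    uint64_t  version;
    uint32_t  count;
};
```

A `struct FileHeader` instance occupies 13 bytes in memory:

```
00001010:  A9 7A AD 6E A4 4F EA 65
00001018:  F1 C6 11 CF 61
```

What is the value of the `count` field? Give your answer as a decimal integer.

`count` follows `index` (1 B), `version` (8 B), so it starts at offset 1 + 8 = 9 and occupies 4 bytes.
Bytes at offsets 9..12: C6 11 CF 61.
Little-endian stores the least-significant byte at the lowest address.
Reassemble most-significant byte first: 61 CF 11 C6 → 0x61CF11C6.
0x61CF11C6 = 1640960454.

1640960454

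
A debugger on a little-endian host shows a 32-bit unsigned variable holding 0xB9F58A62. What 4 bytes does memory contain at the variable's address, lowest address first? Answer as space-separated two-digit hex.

62 8A F5 B9

Split into bytes (most-significant first): B9 F5 8A 62.
Little-endian stores the least-significant byte at the lowest address.
So at ascending addresses the bytes are 62 8A F5 B9.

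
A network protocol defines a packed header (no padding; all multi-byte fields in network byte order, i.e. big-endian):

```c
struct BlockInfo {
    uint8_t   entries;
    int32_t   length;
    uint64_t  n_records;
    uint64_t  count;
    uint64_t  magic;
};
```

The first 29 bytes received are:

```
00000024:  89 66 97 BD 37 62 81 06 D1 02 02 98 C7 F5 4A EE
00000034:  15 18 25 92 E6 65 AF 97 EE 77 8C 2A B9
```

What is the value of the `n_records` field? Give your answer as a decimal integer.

`n_records` follows `entries` (1 B), `length` (4 B), so it starts at offset 1 + 4 = 5 and occupies 8 bytes.
Bytes at offsets 5..12: 62 81 06 D1 02 02 98 C7.
Big-endian: lowest address holds the most-significant byte.
The bytes are already most-significant first: 0x628106D1020298C7.
0x628106D1020298C7 = 7097961982464268487.

7097961982464268487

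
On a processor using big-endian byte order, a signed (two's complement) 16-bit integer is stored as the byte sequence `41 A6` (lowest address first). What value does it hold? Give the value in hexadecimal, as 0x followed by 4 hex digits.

0x41A6

Big-endian stores the most-significant byte at the lowest address.
The bytes are already most-significant first: 0x41A6.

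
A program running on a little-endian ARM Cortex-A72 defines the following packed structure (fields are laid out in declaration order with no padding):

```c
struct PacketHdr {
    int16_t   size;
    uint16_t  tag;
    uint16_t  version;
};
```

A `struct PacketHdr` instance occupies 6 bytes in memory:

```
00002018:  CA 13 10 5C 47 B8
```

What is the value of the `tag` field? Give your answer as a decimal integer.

23568

`tag` follows `size` (2 bytes), so it starts at byte offset 2 and occupies 2 bytes.
Bytes at offsets 2..3: 10 5C.
In little-endian order the low byte comes first in memory.
Reassemble most-significant byte first: 5C 10 → 0x5C10.
0x5C10 = 23568.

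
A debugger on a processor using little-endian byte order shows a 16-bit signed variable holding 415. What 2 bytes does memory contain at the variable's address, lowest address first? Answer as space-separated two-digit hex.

9F 01

415 in hexadecimal, padded to 16 bits, is 0x019F.
Split into bytes (most-significant first): 01 9F.
Little-endian: lowest address holds the least-significant byte.
So at ascending addresses the bytes are 9F 01.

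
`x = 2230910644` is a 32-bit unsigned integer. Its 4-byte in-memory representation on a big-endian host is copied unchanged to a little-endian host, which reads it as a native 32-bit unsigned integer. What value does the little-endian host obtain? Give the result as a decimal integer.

2230910644 in 32-bit hexadecimal is 0x84F8FEB4.
Stored big-endian, the bytes at ascending addresses are 84 F8 FE B4.
Read back as little-endian, the first byte is least significant, giving 0xB4FEF884.
0xB4FEF884 = 3036608644.

3036608644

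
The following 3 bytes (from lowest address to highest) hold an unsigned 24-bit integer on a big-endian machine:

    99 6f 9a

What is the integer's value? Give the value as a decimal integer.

Big-endian: lowest address holds the most-significant byte.
The bytes are already most-significant first: 0x996F9A.
0x996F9A = 10055578.

10055578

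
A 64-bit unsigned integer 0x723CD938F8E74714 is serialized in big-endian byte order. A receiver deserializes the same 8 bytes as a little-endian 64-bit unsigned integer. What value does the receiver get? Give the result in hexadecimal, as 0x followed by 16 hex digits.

Stored big-endian, the bytes at ascending addresses are 72 3C D9 38 F8 E7 47 14.
Read back as little-endian, the first byte is least significant, giving 0x1447E7F838D93C72.

0x1447E7F838D93C72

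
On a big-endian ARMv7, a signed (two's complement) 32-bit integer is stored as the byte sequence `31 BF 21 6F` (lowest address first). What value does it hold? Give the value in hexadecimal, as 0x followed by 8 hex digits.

Big-endian: lowest address holds the most-significant byte.
The bytes are already most-significant first: 0x31BF216F.

0x31BF216F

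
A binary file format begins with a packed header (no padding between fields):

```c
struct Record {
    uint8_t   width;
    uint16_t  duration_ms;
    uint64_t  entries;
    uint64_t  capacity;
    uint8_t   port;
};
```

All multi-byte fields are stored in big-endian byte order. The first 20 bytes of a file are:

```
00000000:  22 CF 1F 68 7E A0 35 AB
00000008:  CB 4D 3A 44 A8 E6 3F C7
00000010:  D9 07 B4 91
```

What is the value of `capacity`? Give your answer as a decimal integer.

`capacity` follows `width` (1 B), `duration_ms` (2 B), `entries` (8 B), so it starts at offset 1 + 2 + 8 = 11 and occupies 8 bytes.
Bytes at offsets 11..18: 44 A8 E6 3F C7 D9 07 B4.
In big-endian order the high byte comes first in memory.
The bytes are already most-significant first: 0x44A8E63FC7D907B4.
0x44A8E63FC7D907B4 = 4947457352276707252.

4947457352276707252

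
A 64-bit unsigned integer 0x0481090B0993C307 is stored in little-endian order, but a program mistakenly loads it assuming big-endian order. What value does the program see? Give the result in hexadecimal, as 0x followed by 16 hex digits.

Stored little-endian, the bytes at ascending addresses are 07 C3 93 09 0B 09 81 04.
Read back as big-endian, the last byte is least significant, giving 0x07C393090B098104.

0x07C393090B098104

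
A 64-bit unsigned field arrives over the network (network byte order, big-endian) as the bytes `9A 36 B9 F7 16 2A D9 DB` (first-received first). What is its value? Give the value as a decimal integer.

Big-endian stores the most-significant byte at the lowest address.
The bytes are already most-significant first: 0x9A36B9F7162AD9DB.
0x9A36B9F7162AD9DB = 11112273601463245275.

11112273601463245275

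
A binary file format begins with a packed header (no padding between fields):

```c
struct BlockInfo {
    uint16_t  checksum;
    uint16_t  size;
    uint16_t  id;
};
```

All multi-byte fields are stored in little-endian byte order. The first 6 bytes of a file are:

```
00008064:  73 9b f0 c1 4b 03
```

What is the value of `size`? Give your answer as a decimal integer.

49648

`size` follows `checksum` (2 bytes), so it starts at byte offset 2 and occupies 2 bytes.
Bytes at offsets 2..3: F0 C1.
Little-endian: lowest address holds the least-significant byte.
Reassemble most-significant byte first: C1 F0 → 0xC1F0.
0xC1F0 = 49648.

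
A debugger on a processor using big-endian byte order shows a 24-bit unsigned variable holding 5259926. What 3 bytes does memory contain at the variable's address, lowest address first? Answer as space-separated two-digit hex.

50 42 96

5259926 in hexadecimal, padded to 24 bits, is 0x504296.
Split into bytes (most-significant first): 50 42 96.
In big-endian order the high byte comes first in memory.
So the memory order matches the most-significant-first order: 50 42 96.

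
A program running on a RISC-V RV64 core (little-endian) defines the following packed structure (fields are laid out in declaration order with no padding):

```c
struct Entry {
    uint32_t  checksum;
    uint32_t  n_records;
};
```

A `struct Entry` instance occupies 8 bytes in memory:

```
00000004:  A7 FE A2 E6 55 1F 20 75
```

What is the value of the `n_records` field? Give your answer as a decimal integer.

`n_records` follows `checksum` (4 bytes), so it starts at byte offset 4 and occupies 4 bytes.
Bytes at offsets 4..7: 55 1F 20 75.
In little-endian order the low byte comes first in memory.
Reassemble most-significant byte first: 75 20 1F 55 → 0x75201F55.
0x75201F55 = 1965039445.

1965039445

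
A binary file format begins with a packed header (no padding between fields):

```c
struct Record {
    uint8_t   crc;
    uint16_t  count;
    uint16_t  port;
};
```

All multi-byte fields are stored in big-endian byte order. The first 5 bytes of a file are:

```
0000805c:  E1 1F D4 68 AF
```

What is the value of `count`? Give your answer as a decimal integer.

8148

`count` follows `crc` (1 byte), so it starts at byte offset 1 and occupies 2 bytes.
Bytes at offsets 1..2: 1F D4.
Big-endian stores the most-significant byte at the lowest address.
The bytes are already most-significant first: 0x1FD4.
0x1FD4 = 8148.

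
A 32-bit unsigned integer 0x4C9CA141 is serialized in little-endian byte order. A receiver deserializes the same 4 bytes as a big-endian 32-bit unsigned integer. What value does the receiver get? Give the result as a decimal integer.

Stored little-endian, the bytes at ascending addresses are 41 A1 9C 4C.
Read back as big-endian, the last byte is least significant, giving 0x41A19C4C.
0x41A19C4C = 1101110348.

1101110348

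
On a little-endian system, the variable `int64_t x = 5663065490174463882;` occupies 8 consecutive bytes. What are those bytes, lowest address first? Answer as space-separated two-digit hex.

8A 4F 9F 21 0F 40 97 4E

5663065490174463882 in hexadecimal, padded to 64 bits, is 0x4E97400F219F4F8A.
Split into bytes (most-significant first): 4E 97 40 0F 21 9F 4F 8A.
Little-endian stores the least-significant byte at the lowest address.
So at ascending addresses the bytes are 8A 4F 9F 21 0F 40 97 4E.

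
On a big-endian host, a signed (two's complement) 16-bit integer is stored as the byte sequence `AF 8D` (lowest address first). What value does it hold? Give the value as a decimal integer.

-20595

Big-endian stores the most-significant byte at the lowest address.
The bytes are already most-significant first: 0xAF8D.
Top bit is set, so as a signed 16-bit value this is 0xAF8D − 2^16 = -20595.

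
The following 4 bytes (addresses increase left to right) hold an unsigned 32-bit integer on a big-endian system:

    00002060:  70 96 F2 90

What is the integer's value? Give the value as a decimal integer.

Big-endian stores the most-significant byte at the lowest address.
The bytes are already most-significant first: 0x7096F290.
0x7096F290 = 1888940688.

1888940688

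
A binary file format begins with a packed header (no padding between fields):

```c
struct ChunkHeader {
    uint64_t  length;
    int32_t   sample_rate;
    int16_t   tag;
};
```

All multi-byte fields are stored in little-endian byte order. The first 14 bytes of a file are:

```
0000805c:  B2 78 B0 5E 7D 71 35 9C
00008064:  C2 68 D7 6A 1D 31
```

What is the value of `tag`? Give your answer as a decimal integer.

12573

`tag` follows `length` (8 B), `sample_rate` (4 B), so it starts at offset 8 + 4 = 12 and occupies 2 bytes.
Bytes at offsets 12..13: 1D 31.
Little-endian: lowest address holds the least-significant byte.
Reassemble most-significant byte first: 31 1D → 0x311D.
0x311D = 12573.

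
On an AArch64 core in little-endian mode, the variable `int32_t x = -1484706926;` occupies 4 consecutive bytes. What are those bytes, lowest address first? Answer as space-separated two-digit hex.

92 2B 81 A7

Two's complement of -1484706926 in 32 bits: 1484706926 = 0x587ED46E; invert → 0xA7812B91; add 1 → 0xA7812B92.
Split into bytes (most-significant first): A7 81 2B 92.
In little-endian order the low byte comes first in memory.
So at ascending addresses the bytes are 92 2B 81 A7.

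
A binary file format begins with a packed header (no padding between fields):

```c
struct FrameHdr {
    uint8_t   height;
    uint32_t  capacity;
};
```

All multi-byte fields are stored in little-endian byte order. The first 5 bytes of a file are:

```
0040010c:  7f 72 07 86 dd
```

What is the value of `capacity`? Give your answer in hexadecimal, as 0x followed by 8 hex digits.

`capacity` follows `height` (1 byte), so it starts at byte offset 1 and occupies 4 bytes.
Bytes at offsets 1..4: 72 07 86 DD.
Little-endian stores the least-significant byte at the lowest address.
Reassemble most-significant byte first: DD 86 07 72 → 0xDD860772.

0xDD860772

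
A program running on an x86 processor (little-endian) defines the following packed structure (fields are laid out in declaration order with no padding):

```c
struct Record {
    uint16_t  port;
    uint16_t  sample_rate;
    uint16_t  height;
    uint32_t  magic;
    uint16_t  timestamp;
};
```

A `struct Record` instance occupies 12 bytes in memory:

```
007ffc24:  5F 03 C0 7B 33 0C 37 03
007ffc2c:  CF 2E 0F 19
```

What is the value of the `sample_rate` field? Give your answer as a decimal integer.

`sample_rate` follows `port` (2 bytes), so it starts at byte offset 2 and occupies 2 bytes.
Bytes at offsets 2..3: C0 7B.
Little-endian: lowest address holds the least-significant byte.
Reassemble most-significant byte first: 7B C0 → 0x7BC0.
0x7BC0 = 31680.

31680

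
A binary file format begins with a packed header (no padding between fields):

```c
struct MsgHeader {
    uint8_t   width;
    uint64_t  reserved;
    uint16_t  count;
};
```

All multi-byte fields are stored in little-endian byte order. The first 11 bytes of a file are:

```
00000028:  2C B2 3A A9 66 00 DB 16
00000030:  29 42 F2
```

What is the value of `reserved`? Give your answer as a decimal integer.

`reserved` follows `width` (1 byte), so it starts at byte offset 1 and occupies 8 bytes.
Bytes at offsets 1..8: B2 3A A9 66 00 DB 16 29.
Little-endian stores the least-significant byte at the lowest address.
Reassemble most-significant byte first: 29 16 DB 00 66 A9 3A B2 → 0x2916DB0066A93AB2.
0x2916DB0066A93AB2 = 2960794599811529394.

2960794599811529394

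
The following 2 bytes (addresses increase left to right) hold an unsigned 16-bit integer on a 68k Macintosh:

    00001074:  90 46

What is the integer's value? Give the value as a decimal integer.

In big-endian order the high byte comes first in memory.
The bytes are already most-significant first: 0x9046.
0x9046 = 36934.

36934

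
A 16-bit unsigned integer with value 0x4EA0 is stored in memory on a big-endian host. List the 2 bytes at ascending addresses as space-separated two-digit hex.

Split into bytes (most-significant first): 4E A0.
Big-endian: lowest address holds the most-significant byte.
So the memory order matches the most-significant-first order: 4E A0.

4E A0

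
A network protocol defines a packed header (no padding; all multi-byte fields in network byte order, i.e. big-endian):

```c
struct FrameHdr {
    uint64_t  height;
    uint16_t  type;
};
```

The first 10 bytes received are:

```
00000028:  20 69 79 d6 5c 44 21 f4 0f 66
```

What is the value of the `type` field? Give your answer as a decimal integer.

`type` follows `height` (8 bytes), so it starts at byte offset 8 and occupies 2 bytes.
Bytes at offsets 8..9: 0F 66.
In big-endian order the high byte comes first in memory.
The bytes are already most-significant first: 0x0F66.
0x0F66 = 3942.

3942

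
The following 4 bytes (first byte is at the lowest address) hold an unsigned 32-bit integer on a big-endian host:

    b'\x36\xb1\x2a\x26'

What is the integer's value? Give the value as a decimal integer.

917580326

Big-endian stores the most-significant byte at the lowest address.
The bytes are already most-significant first: 0x36B12A26.
0x36B12A26 = 917580326.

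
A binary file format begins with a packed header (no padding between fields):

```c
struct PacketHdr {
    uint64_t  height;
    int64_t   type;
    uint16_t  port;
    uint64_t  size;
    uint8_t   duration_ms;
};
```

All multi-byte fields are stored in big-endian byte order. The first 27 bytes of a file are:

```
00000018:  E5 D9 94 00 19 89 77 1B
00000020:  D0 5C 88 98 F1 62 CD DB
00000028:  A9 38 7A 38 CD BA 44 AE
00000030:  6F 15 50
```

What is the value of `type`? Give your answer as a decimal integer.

`type` follows `height` (8 bytes), so it starts at byte offset 8 and occupies 8 bytes.
Bytes at offsets 8..15: D0 5C 88 98 F1 62 CD DB.
Big-endian stores the most-significant byte at the lowest address.
The bytes are already most-significant first: 0xD05C8898F162CDDB.
Top bit is set, so as a signed 64-bit value this is 0xD05C8898F162CDDB − 2^64 = -3432718625496969765.

-3432718625496969765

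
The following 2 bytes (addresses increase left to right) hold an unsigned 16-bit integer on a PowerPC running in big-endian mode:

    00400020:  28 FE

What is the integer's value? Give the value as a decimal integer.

Big-endian stores the most-significant byte at the lowest address.
The bytes are already most-significant first: 0x28FE.
0x28FE = 10494.

10494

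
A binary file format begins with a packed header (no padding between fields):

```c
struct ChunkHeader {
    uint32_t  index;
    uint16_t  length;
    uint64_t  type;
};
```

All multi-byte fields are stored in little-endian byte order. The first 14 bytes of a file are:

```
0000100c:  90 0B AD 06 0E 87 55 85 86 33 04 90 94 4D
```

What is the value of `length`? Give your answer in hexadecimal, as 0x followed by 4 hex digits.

0x870E

`length` follows `index` (4 bytes), so it starts at byte offset 4 and occupies 2 bytes.
Bytes at offsets 4..5: 0E 87.
Little-endian: lowest address holds the least-significant byte.
Reassemble most-significant byte first: 87 0E → 0x870E.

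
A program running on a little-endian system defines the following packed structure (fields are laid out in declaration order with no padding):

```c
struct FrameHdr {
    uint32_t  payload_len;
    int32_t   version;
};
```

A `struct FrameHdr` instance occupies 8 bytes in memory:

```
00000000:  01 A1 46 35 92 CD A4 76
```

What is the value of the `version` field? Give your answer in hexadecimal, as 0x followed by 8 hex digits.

0x76A4CD92

`version` follows `payload_len` (4 bytes), so it starts at byte offset 4 and occupies 4 bytes.
Bytes at offsets 4..7: 92 CD A4 76.
Little-endian: lowest address holds the least-significant byte.
Reassemble most-significant byte first: 76 A4 CD 92 → 0x76A4CD92.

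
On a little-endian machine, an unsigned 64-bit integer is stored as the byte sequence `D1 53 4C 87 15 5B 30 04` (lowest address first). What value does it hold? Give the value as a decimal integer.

Little-endian: lowest address holds the least-significant byte.
Reassemble most-significant byte first: 04 30 5B 15 87 4C 53 D1 → 0x04305B15874C53D1.
0x04305B15874C53D1 = 301841323056190417.

301841323056190417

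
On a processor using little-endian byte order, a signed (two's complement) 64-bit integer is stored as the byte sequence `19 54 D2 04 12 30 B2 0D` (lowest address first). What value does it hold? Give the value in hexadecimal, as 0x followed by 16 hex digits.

Little-endian: lowest address holds the least-significant byte.
Reassemble most-significant byte first: 0D B2 30 12 04 D2 54 19 → 0x0DB2301204D25419.

0x0DB2301204D25419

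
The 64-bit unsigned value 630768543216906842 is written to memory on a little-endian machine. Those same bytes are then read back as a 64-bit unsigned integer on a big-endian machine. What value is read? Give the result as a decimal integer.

6499520999039483912

630768543216906842 in 64-bit hexadecimal is 0x08C0F0A5E9EF325A.
Stored little-endian, the bytes at ascending addresses are 5A 32 EF E9 A5 F0 C0 08.
Read back as big-endian, the last byte is least significant, giving 0x5A32EFE9A5F0C008.
0x5A32EFE9A5F0C008 = 6499520999039483912.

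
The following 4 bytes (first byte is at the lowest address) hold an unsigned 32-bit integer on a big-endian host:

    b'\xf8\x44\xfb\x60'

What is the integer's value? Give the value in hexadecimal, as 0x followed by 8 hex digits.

Big-endian stores the most-significant byte at the lowest address.
The bytes are already most-significant first: 0xF844FB60.

0xF844FB60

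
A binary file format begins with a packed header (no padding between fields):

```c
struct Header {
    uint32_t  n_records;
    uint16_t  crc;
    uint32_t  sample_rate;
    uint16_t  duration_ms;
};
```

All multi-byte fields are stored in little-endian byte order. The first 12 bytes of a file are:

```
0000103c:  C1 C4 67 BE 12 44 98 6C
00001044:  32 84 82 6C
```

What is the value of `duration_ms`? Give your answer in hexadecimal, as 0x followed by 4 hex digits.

0x6C82

`duration_ms` follows `n_records` (4 B), `crc` (2 B), `sample_rate` (4 B), so it starts at offset 4 + 2 + 4 = 10 and occupies 2 bytes.
Bytes at offsets 10..11: 82 6C.
Little-endian: lowest address holds the least-significant byte.
Reassemble most-significant byte first: 6C 82 → 0x6C82.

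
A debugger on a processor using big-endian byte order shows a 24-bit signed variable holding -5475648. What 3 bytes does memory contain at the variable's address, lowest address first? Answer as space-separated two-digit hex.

AC 72 C0

Two's complement of -5475648 in 24 bits: 5475648 = 0x538D40; invert → 0xAC72BF; add 1 → 0xAC72C0.
Split into bytes (most-significant first): AC 72 C0.
Big-endian: lowest address holds the most-significant byte.
So the memory order matches the most-significant-first order: AC 72 C0.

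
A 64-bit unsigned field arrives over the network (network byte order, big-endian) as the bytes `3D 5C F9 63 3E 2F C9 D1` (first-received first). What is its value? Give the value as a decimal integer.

4421683138811382225

In big-endian order the high byte comes first in memory.
The bytes are already most-significant first: 0x3D5CF9633E2FC9D1.
0x3D5CF9633E2FC9D1 = 4421683138811382225.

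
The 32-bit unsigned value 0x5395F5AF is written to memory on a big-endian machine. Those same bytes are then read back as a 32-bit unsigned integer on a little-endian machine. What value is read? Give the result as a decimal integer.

2952107347

Stored big-endian, the bytes at ascending addresses are 53 95 F5 AF.
Read back as little-endian, the first byte is least significant, giving 0xAFF59553.
0xAFF59553 = 2952107347.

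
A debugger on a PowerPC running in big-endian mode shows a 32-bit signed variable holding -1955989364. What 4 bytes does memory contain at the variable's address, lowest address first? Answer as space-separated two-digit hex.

Two's complement of -1955989364 in 32 bits: 1955989364 = 0x74960774; invert → 0x8B69F88B; add 1 → 0x8B69F88C.
Split into bytes (most-significant first): 8B 69 F8 8C.
Big-endian: lowest address holds the most-significant byte.
So the memory order matches the most-significant-first order: 8B 69 F8 8C.

8B 69 F8 8C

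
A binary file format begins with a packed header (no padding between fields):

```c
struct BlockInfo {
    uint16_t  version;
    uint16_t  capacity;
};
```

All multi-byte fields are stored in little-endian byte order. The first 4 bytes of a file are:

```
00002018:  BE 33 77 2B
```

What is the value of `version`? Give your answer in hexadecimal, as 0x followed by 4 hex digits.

`version` is the first field, at byte offset 0, occupying 2 bytes.
Bytes at offsets 0..1: BE 33.
Little-endian stores the least-significant byte at the lowest address.
Reassemble most-significant byte first: 33 BE → 0x33BE.

0x33BE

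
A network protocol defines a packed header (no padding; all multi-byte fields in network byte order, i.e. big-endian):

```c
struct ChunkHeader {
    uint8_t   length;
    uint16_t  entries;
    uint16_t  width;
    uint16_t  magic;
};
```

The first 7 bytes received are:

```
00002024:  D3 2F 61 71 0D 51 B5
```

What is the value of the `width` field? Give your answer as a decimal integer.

28941

`width` follows `length` (1 B), `entries` (2 B), so it starts at offset 1 + 2 = 3 and occupies 2 bytes.
Bytes at offsets 3..4: 71 0D.
Big-endian stores the most-significant byte at the lowest address.
The bytes are already most-significant first: 0x710D.
0x710D = 28941.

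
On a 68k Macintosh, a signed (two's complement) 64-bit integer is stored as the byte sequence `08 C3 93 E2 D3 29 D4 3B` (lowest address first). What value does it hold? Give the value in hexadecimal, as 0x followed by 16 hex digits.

0x08C393E2D329D43B

Big-endian stores the most-significant byte at the lowest address.
The bytes are already most-significant first: 0x08C393E2D329D43B.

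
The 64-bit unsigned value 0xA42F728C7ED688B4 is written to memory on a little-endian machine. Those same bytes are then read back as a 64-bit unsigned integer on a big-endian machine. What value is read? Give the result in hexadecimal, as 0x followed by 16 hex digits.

0xB488D67E8C722FA4

Stored little-endian, the bytes at ascending addresses are B4 88 D6 7E 8C 72 2F A4.
Read back as big-endian, the last byte is least significant, giving 0xB488D67E8C722FA4.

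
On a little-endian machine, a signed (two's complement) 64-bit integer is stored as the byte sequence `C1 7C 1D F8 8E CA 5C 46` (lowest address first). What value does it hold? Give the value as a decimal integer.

5070149995909184705

In little-endian order the low byte comes first in memory.
Reassemble most-significant byte first: 46 5C CA 8E F8 1D 7C C1 → 0x465CCA8EF81D7CC1.
0x465CCA8EF81D7CC1 = 5070149995909184705.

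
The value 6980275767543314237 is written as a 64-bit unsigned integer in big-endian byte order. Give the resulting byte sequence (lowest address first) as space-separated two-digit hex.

60 DE EB D3 D6 AF B7 3D

6980275767543314237 in hexadecimal, padded to 64 bits, is 0x60DEEBD3D6AFB73D.
Split into bytes (most-significant first): 60 DE EB D3 D6 AF B7 3D.
Big-endian stores the most-significant byte at the lowest address.
So the memory order matches the most-significant-first order: 60 DE EB D3 D6 AF B7 3D.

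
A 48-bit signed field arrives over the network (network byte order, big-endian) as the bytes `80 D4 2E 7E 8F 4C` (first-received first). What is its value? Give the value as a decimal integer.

Big-endian: lowest address holds the most-significant byte.
The bytes are already most-significant first: 0x80D42E7E8F4C.
Top bit is set, so as a signed 48-bit value this is 0x80D42E7E8F4C − 2^48 = -139826175242420.

-139826175242420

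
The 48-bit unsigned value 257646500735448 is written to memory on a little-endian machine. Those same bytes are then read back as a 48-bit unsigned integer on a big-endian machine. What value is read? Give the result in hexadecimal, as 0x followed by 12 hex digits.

0xD869270054EA

257646500735448 in 48-bit hexadecimal is 0xEA54002769D8.
Stored little-endian, the bytes at ascending addresses are D8 69 27 00 54 EA.
Read back as big-endian, the last byte is least significant, giving 0xD869270054EA.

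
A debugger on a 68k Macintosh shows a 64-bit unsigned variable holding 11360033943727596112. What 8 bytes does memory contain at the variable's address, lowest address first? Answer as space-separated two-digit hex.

9D A6 F2 AF 0C 43 62 50

11360033943727596112 in hexadecimal, padded to 64 bits, is 0x9DA6F2AF0C436250.
Split into bytes (most-significant first): 9D A6 F2 AF 0C 43 62 50.
Big-endian: lowest address holds the most-significant byte.
So the memory order matches the most-significant-first order: 9D A6 F2 AF 0C 43 62 50.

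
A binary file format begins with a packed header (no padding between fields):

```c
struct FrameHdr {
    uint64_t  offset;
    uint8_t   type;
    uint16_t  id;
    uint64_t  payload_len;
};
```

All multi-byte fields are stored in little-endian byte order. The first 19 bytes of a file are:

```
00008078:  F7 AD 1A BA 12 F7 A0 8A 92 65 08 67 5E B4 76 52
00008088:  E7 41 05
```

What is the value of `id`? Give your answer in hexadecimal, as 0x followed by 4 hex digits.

`id` follows `offset` (8 B), `type` (1 B), so it starts at offset 8 + 1 = 9 and occupies 2 bytes.
Bytes at offsets 9..10: 65 08.
Little-endian: lowest address holds the least-significant byte.
Reassemble most-significant byte first: 08 65 → 0x0865.

0x0865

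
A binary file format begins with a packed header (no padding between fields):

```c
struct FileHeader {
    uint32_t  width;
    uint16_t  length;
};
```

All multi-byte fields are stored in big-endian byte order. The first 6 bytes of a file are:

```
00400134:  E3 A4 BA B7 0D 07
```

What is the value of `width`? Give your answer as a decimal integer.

3819223735

`width` is the first field, at byte offset 0, occupying 4 bytes.
Bytes at offsets 0..3: E3 A4 BA B7.
Big-endian stores the most-significant byte at the lowest address.
The bytes are already most-significant first: 0xE3A4BAB7.
0xE3A4BAB7 = 3819223735.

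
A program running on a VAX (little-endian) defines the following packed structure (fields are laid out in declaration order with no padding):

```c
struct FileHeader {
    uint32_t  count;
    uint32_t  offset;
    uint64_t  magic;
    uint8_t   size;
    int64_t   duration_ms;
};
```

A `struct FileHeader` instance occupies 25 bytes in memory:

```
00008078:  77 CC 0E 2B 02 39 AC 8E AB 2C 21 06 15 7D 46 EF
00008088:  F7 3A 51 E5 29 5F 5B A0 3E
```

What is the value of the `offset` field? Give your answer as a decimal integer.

2393651458

`offset` follows `count` (4 bytes), so it starts at byte offset 4 and occupies 4 bytes.
Bytes at offsets 4..7: 02 39 AC 8E.
Little-endian stores the least-significant byte at the lowest address.
Reassemble most-significant byte first: 8E AC 39 02 → 0x8EAC3902.
0x8EAC3902 = 2393651458.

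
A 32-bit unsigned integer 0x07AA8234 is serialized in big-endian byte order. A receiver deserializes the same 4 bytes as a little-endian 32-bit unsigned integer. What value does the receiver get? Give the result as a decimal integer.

Stored big-endian, the bytes at ascending addresses are 07 AA 82 34.
Read back as little-endian, the first byte is least significant, giving 0x3482AA07.
0x3482AA07 = 880978439.

880978439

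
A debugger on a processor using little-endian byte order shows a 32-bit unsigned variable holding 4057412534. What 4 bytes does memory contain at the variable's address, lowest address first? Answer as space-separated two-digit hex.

4057412534 in hexadecimal, padded to 32 bits, is 0xF1D733B6.
Split into bytes (most-significant first): F1 D7 33 B6.
In little-endian order the low byte comes first in memory.
So at ascending addresses the bytes are B6 33 D7 F1.

B6 33 D7 F1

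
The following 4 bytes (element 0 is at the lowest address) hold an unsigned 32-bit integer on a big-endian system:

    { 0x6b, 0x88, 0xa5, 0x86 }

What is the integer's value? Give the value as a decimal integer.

In big-endian order the high byte comes first in memory.
The bytes are already most-significant first: 0x6B88A586.
0x6B88A586 = 1804117382.

1804117382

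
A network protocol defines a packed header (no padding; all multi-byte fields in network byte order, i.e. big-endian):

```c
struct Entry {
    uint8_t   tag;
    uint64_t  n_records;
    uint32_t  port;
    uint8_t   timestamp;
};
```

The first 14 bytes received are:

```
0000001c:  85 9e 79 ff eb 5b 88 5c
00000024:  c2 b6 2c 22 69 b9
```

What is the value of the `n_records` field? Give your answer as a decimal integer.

11419439716492664002

`n_records` follows `tag` (1 byte), so it starts at byte offset 1 and occupies 8 bytes.
Bytes at offsets 1..8: 9E 79 FF EB 5B 88 5C C2.
Big-endian stores the most-significant byte at the lowest address.
The bytes are already most-significant first: 0x9E79FFEB5B885CC2.
0x9E79FFEB5B885CC2 = 11419439716492664002.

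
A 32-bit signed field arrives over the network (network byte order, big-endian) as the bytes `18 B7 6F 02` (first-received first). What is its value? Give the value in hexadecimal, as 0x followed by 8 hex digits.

Big-endian stores the most-significant byte at the lowest address.
The bytes are already most-significant first: 0x18B76F02.

0x18B76F02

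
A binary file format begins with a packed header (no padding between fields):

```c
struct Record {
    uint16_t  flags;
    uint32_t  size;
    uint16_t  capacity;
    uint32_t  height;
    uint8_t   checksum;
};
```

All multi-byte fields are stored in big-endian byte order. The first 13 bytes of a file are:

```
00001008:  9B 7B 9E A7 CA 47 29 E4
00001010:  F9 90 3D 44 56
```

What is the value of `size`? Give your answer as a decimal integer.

2661796423

`size` follows `flags` (2 bytes), so it starts at byte offset 2 and occupies 4 bytes.
Bytes at offsets 2..5: 9E A7 CA 47.
In big-endian order the high byte comes first in memory.
The bytes are already most-significant first: 0x9EA7CA47.
0x9EA7CA47 = 2661796423.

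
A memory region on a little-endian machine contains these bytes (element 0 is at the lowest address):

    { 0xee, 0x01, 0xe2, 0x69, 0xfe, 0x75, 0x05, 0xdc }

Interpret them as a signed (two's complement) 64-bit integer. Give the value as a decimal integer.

-2592536274923290130

Little-endian stores the least-significant byte at the lowest address.
Reassemble most-significant byte first: DC 05 75 FE 69 E2 01 EE → 0xDC0575FE69E201EE.
Top bit is set, so as a signed 64-bit value this is 0xDC0575FE69E201EE − 2^64 = -2592536274923290130.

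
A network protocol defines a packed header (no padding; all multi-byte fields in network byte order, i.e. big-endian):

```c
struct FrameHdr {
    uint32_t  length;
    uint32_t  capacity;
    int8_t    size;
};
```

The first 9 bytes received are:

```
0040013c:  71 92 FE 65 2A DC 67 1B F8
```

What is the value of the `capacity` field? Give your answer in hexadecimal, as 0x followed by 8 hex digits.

`capacity` follows `length` (4 bytes), so it starts at byte offset 4 and occupies 4 bytes.
Bytes at offsets 4..7: 2A DC 67 1B.
Big-endian: lowest address holds the most-significant byte.
The bytes are already most-significant first: 0x2ADC671B.

0x2ADC671B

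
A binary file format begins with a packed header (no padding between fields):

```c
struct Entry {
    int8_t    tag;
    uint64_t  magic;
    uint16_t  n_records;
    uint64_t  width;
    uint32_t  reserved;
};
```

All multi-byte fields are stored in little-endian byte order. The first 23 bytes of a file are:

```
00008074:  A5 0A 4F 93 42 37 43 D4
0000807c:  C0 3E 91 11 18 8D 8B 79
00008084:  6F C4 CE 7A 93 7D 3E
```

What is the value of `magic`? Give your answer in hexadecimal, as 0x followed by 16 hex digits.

`magic` follows `tag` (1 byte), so it starts at byte offset 1 and occupies 8 bytes.
Bytes at offsets 1..8: 0A 4F 93 42 37 43 D4 C0.
Little-endian stores the least-significant byte at the lowest address.
Reassemble most-significant byte first: C0 D4 43 37 42 93 4F 0A → 0xC0D4433742934F0A.

0xC0D4433742934F0A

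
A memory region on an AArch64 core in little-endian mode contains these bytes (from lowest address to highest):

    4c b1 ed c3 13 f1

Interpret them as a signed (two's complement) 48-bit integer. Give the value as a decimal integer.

-16407782903476

Little-endian: lowest address holds the least-significant byte.
Reassemble most-significant byte first: F1 13 C3 ED B1 4C → 0xF113C3EDB14C.
Top bit is set, so as a signed 48-bit value this is 0xF113C3EDB14C − 2^48 = -16407782903476.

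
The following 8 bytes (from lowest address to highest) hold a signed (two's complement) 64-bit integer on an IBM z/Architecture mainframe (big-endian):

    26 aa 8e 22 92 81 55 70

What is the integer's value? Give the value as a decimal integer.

2786195598620054896

Big-endian: lowest address holds the most-significant byte.
The bytes are already most-significant first: 0x26AA8E2292815570.
0x26AA8E2292815570 = 2786195598620054896.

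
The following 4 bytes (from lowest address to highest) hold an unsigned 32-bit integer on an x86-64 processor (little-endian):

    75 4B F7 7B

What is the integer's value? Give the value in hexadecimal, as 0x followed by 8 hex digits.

0x7BF74B75

Little-endian stores the least-significant byte at the lowest address.
Reassemble most-significant byte first: 7B F7 4B 75 → 0x7BF74B75.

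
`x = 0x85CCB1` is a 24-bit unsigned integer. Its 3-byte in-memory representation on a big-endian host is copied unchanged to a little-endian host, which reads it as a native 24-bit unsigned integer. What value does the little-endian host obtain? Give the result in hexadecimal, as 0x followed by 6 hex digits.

0xB1CC85

Stored big-endian, the bytes at ascending addresses are 85 CC B1.
Read back as little-endian, the first byte is least significant, giving 0xB1CC85.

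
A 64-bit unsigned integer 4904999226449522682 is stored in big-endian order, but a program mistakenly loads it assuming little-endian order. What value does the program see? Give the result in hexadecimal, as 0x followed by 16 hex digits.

0xFAEF1604CF0E1244

4904999226449522682 in 64-bit hexadecimal is 0x44120ECF0416EFFA.
Stored big-endian, the bytes at ascending addresses are 44 12 0E CF 04 16 EF FA.
Read back as little-endian, the first byte is least significant, giving 0xFAEF1604CF0E1244.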